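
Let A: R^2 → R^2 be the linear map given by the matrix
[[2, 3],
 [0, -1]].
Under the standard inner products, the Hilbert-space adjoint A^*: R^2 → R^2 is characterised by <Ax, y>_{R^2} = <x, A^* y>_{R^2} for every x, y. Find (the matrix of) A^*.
A^* = A^T =
[[2, 0],
 [3, -1]]

For real matrices with standard dot products, the defining identity <Ax, y> = <x, A^* y> gives (Ax)^T y = x^T (A^*) y, i.e. x^T A^T y = x^T (A^*) y. Since this holds for all x, y, we must have A^* = A^T. Therefore
A^* =
[[2, 0],
 [3, -1]].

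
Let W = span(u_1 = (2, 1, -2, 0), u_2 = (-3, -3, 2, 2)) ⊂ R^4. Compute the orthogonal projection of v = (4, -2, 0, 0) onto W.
proj_W(v) = (84/65, 6/65, -108/65, 48/65)

Set up U = [u_1 | ... | u_2] ∈ R^(4×2). The projector onto W = col(U) is P = U (U^T U)^(-1) U^T.
Compute U^T U =
  [9, -13]
  [-13, 26],
and U^T v = (6, -6).
Solve U^T U · c = U^T v for the coefficients: c = (6/5, 24/65). The projection is proj_W(v) = U c.
Check: (v - proj_W(v)) · u_1 = 0  (should be 0).
Check: (v - proj_W(v)) · u_2 = 0  (should be 0).
Result: proj_W(v) = (84/65, 6/65, -108/65, 48/65).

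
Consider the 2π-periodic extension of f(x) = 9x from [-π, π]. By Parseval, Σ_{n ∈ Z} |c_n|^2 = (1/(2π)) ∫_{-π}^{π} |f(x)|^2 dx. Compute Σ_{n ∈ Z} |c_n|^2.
Σ |c_n|^2 = 27π^2

Expand and integrate term by term over [-π, π]:
  ∫ (9x)^2 dx = 81·(2π^3/3); ∫ 2·9·(0)·x dx = 0 (odd integrand); ∫ 0^2 dx = 0·2π.
So (1/(2π)) ∫_{-π}^{π} (9x)^2 dx = 81π^2/3 + 0 = 27π^2.
Parseval ⇒ Σ |c_n|^2 = 27π^2.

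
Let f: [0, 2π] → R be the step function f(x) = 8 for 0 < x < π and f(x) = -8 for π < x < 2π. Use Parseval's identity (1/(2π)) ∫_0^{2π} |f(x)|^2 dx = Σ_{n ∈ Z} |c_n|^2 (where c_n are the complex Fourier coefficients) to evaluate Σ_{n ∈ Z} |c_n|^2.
Σ |c_n|^2 = 64

Parseval equates the L^2 energy of f (normalised by 1/(2π)) with the ℓ^2 sum of its Fourier coefficients: (1/(2π)) ∫_0^{2π} |f|^2 = Σ |c_n|^2.
Compute the left side: (1/(2π)) [∫_0^π 8^2 dx + ∫_π^{2π} (-8)^2 dx] = (1/(2π)) · (64π + 64π) = (64 + 64)/2 = 64.
So Σ_{n ∈ Z} |c_n|^2 = 64.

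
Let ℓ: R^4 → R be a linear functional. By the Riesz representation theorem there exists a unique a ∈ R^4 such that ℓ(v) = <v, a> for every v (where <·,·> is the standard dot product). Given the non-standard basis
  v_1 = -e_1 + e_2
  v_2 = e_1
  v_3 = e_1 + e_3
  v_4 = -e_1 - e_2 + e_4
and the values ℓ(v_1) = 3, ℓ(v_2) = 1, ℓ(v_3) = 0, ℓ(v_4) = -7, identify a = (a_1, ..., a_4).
a = (1, 4, -1, -2)

Write a = (a_1, ..., a_4) in the standard basis. For each basis vector v_i, ℓ(v_i) = <v_i, a> is a linear equation in the a_j's. Collect the n equations into a matrix system V a = ℓ, where row i of V is v_i (expressed in the standard basis). Since V is invertible (lower-triangular with 1s on the diagonal, up to permutation), solve by back-substitution:
  V =
[[-1, 1, 0, 0],
 [1, 0, 0, 0],
 [1, 0, 1, 0],
 [-1, -1, 0, 1]]
  V a = (3, 1, 0, -7)
Solving gives a = (1, 4, -1, -2).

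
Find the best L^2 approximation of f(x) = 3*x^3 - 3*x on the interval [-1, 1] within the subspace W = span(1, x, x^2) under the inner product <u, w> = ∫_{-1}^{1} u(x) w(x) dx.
g(x) = -6*x/5

The best approximation g ∈ W is the orthogonal projection of f onto W. Writing g = a_0 + a_1 x + a_2 x^2, the coefficients solve the normal equations G · a = b where
  G_{ij} = <φ_i, φ_j> and b_i = <f, φ_i>, with φ_0 = 1, φ_1 = x, φ_2 = x^2.
G =
  [2, 0, 2/3]
  [0, 2/3, 0]
  [2/3, 0, 2/5],
b = (0, -4/5, 0).
Solving gives a_0 = 0, a_1 = -6/5, a_2 = 0, so
  g(x) = -6*x/5.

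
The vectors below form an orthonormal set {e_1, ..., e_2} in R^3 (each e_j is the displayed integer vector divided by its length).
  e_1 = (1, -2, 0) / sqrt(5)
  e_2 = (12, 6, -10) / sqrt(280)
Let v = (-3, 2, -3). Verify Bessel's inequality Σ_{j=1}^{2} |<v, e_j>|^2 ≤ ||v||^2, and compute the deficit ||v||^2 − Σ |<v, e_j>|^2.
Σ |<v, e_j>|^2 = 139/14; ||v||^2 = 22; deficit = 169/14

Write each e_j = u_j / sqrt(<u_j, u_j>) where u_j is the displayed integer vector. Then <v, e_j> = <v, u_j> / sqrt(<u_j, u_j>), so |<v, e_j>|^2 = <v, u_j>^2 / <u_j, u_j>.
Coefficients: <v, e_1> = -7/sqrt(5), <v, e_2> = 6/sqrt(280).
Square and sum: Σ |<v, e_j>|^2 = 139/14.
Compute ||v||^2 = v·v = 22.
Deficit = 22 − 139/14 = 169/14 ≥ 0, confirming Bessel's inequality. (The deficit equals ||v − Σ <v,e_j> e_j||^2, the squared distance from v to span{e_j}.)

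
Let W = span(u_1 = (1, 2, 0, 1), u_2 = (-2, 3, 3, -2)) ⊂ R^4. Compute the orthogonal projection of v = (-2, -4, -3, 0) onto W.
proj_W(v) = (-31/76, -349/76, -123/76, -31/76)

Set up U = [u_1 | ... | u_2] ∈ R^(4×2). The projector onto W = col(U) is P = U (U^T U)^(-1) U^T.
Compute U^T U =
  [6, 2]
  [2, 26],
and U^T v = (-10, -17).
Solve U^T U · c = U^T v for the coefficients: c = (-113/76, -41/76). The projection is proj_W(v) = U c.
Check: (v - proj_W(v)) · u_1 = 0  (should be 0).
Check: (v - proj_W(v)) · u_2 = 0  (should be 0).
Result: proj_W(v) = (-31/76, -349/76, -123/76, -31/76).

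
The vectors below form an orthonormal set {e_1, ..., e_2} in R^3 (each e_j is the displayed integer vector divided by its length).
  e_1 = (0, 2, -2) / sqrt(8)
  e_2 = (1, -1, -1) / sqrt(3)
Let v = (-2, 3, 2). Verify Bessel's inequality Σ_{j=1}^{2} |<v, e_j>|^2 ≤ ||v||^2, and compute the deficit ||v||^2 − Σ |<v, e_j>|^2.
Σ |<v, e_j>|^2 = 101/6; ||v||^2 = 17; deficit = 1/6

Write each e_j = u_j / sqrt(<u_j, u_j>) where u_j is the displayed integer vector. Then <v, e_j> = <v, u_j> / sqrt(<u_j, u_j>), so |<v, e_j>|^2 = <v, u_j>^2 / <u_j, u_j>.
Coefficients: <v, e_1> = 2/sqrt(8), <v, e_2> = -7/sqrt(3).
Square and sum: Σ |<v, e_j>|^2 = 101/6.
Compute ||v||^2 = v·v = 17.
Deficit = 17 − 101/6 = 1/6 ≥ 0, confirming Bessel's inequality. (The deficit equals ||v − Σ <v,e_j> e_j||^2, the squared distance from v to span{e_j}.)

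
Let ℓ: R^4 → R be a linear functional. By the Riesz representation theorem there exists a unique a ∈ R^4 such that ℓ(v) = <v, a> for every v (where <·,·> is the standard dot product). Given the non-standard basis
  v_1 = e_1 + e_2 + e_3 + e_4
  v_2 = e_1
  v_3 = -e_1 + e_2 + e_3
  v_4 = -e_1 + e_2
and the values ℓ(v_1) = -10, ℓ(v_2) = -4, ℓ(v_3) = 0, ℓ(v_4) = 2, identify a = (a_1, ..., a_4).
a = (-4, -2, -2, -2)

Write a = (a_1, ..., a_4) in the standard basis. For each basis vector v_i, ℓ(v_i) = <v_i, a> is a linear equation in the a_j's. Collect the n equations into a matrix system V a = ℓ, where row i of V is v_i (expressed in the standard basis). Since V is invertible (lower-triangular with 1s on the diagonal, up to permutation), solve by back-substitution:
  V =
[[1, 1, 1, 1],
 [1, 0, 0, 0],
 [-1, 1, 1, 0],
 [-1, 1, 0, 0]]
  V a = (-10, -4, 0, 2)
Solving gives a = (-4, -2, -2, -2).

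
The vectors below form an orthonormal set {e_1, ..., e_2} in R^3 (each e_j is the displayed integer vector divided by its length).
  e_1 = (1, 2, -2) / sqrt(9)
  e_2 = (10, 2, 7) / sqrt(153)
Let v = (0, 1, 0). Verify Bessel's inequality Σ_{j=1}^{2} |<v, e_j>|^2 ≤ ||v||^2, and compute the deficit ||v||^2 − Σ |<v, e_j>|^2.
Σ |<v, e_j>|^2 = 8/17; ||v||^2 = 1; deficit = 9/17

Write each e_j = u_j / sqrt(<u_j, u_j>) where u_j is the displayed integer vector. Then <v, e_j> = <v, u_j> / sqrt(<u_j, u_j>), so |<v, e_j>|^2 = <v, u_j>^2 / <u_j, u_j>.
Coefficients: <v, e_1> = 2/sqrt(9), <v, e_2> = 2/sqrt(153).
Square and sum: Σ |<v, e_j>|^2 = 8/17.
Compute ||v||^2 = v·v = 1.
Deficit = 1 − 8/17 = 9/17 ≥ 0, confirming Bessel's inequality. (The deficit equals ||v − Σ <v,e_j> e_j||^2, the squared distance from v to span{e_j}.)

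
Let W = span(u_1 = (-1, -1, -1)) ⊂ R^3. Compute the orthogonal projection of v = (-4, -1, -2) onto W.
proj_W(v) = (-7/3, -7/3, -7/3)

Set up U = [u_1 | ... | u_1] ∈ R^(3×1). The projector onto W = col(U) is P = U (U^T U)^(-1) U^T.
Compute U^T U =
  [3],
and U^T v = (7).
Solve U^T U · c = U^T v for the coefficients: c = (7/3). The projection is proj_W(v) = U c.
Check: (v - proj_W(v)) · u_1 = 0  (should be 0).
Result: proj_W(v) = (-7/3, -7/3, -7/3).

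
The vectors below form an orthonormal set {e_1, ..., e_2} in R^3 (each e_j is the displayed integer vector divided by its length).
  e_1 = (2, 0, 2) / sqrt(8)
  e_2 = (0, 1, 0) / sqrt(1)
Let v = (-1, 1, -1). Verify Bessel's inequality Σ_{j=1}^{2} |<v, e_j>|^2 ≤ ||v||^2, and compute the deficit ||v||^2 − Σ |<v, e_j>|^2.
Σ |<v, e_j>|^2 = 3; ||v||^2 = 3; deficit = 0

Write each e_j = u_j / sqrt(<u_j, u_j>) where u_j is the displayed integer vector. Then <v, e_j> = <v, u_j> / sqrt(<u_j, u_j>), so |<v, e_j>|^2 = <v, u_j>^2 / <u_j, u_j>.
Coefficients: <v, e_1> = -4/sqrt(8), <v, e_2> = 1/sqrt(1).
Square and sum: Σ |<v, e_j>|^2 = 3.
Compute ||v||^2 = v·v = 3.
Deficit = 3 − 3 = 0 ≥ 0, confirming Bessel's inequality. (The deficit equals ||v − Σ <v,e_j> e_j||^2, the squared distance from v to span{e_j}.)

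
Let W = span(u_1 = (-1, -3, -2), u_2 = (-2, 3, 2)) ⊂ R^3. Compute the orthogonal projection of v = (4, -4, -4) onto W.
proj_W(v) = (4, -60/13, -40/13)

Set up U = [u_1 | ... | u_2] ∈ R^(3×2). The projector onto W = col(U) is P = U (U^T U)^(-1) U^T.
Compute U^T U =
  [14, -11]
  [-11, 17],
and U^T v = (16, -28).
Solve U^T U · c = U^T v for the coefficients: c = (-4/13, -24/13). The projection is proj_W(v) = U c.
Check: (v - proj_W(v)) · u_1 = 0  (should be 0).
Check: (v - proj_W(v)) · u_2 = 0  (should be 0).
Result: proj_W(v) = (4, -60/13, -40/13).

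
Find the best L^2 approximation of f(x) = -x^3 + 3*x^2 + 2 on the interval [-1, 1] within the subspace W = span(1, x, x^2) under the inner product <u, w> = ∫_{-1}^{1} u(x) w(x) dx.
g(x) = 3*x^2 - 3*x/5 + 2

The best approximation g ∈ W is the orthogonal projection of f onto W. Writing g = a_0 + a_1 x + a_2 x^2, the coefficients solve the normal equations G · a = b where
  G_{ij} = <φ_i, φ_j> and b_i = <f, φ_i>, with φ_0 = 1, φ_1 = x, φ_2 = x^2.
G =
  [2, 0, 2/3]
  [0, 2/3, 0]
  [2/3, 0, 2/5],
b = (6, -2/5, 38/15).
Solving gives a_0 = 2, a_1 = -3/5, a_2 = 3, so
  g(x) = 3*x^2 - 3*x/5 + 2.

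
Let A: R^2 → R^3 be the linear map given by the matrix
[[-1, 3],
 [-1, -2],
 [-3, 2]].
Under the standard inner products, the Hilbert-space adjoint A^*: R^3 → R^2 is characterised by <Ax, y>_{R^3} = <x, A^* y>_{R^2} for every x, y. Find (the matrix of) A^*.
A^* = A^T =
[[-1, -1, -3],
 [3, -2, 2]]

For real matrices with standard dot products, the defining identity <Ax, y> = <x, A^* y> gives (Ax)^T y = x^T (A^*) y, i.e. x^T A^T y = x^T (A^*) y. Since this holds for all x, y, we must have A^* = A^T. Therefore
A^* =
[[-1, -1, -3],
 [3, -2, 2]].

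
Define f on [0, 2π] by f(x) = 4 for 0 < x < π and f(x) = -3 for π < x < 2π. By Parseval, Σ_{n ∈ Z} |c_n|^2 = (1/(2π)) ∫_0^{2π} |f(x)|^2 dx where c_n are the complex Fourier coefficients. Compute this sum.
Σ |c_n|^2 = 25/2

Parseval equates the L^2 energy of f (normalised by 1/(2π)) with the ℓ^2 sum of its Fourier coefficients: (1/(2π)) ∫_0^{2π} |f|^2 = Σ |c_n|^2.
Compute the left side: (1/(2π)) [∫_0^π 4^2 dx + ∫_π^{2π} (-3)^2 dx] = (1/(2π)) · (16π + 9π) = (16 + 9)/2 = 25/2.
So Σ_{n ∈ Z} |c_n|^2 = 25/2.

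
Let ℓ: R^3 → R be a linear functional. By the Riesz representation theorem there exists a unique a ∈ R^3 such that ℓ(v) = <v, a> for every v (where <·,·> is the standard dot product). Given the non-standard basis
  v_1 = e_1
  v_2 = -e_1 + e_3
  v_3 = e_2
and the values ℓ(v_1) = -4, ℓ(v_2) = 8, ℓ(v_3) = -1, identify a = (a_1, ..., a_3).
a = (-4, -1, 4)

Write a = (a_1, ..., a_3) in the standard basis. For each basis vector v_i, ℓ(v_i) = <v_i, a> is a linear equation in the a_j's. Collect the n equations into a matrix system V a = ℓ, where row i of V is v_i (expressed in the standard basis). Since V is invertible (lower-triangular with 1s on the diagonal, up to permutation), solve by back-substitution:
  V =
[[1, 0, 0],
 [-1, 0, 1],
 [0, 1, 0]]
  V a = (-4, 8, -1)
Solving gives a = (-4, -1, 4).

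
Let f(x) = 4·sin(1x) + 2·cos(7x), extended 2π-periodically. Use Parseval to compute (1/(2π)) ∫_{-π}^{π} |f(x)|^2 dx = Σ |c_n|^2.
Σ |c_n|^2 = 10

Expand |f|^2 and use orthogonality of {sin(nx), cos(mx)} on [-π, π]:
  ∫_{-π}^{π} sin(nx)^2 dx = π, ∫ cos(mx)^2 dx = π, and cross terms integrate to 0.
So ∫_{-π}^{π} f(x)^2 dx = 4^2 · π + 2^2 · π = (16 + 4)π.
Divide by 2π: (16 + 4)/2 = 10.
By Parseval, this equals Σ |c_n|^2.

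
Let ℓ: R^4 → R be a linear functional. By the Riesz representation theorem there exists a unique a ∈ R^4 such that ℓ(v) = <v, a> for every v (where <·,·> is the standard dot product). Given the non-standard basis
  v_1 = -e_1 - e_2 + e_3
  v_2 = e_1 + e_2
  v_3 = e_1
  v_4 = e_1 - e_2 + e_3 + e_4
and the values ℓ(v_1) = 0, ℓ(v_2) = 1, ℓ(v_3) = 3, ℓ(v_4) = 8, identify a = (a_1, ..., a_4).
a = (3, -2, 1, 2)

Write a = (a_1, ..., a_4) in the standard basis. For each basis vector v_i, ℓ(v_i) = <v_i, a> is a linear equation in the a_j's. Collect the n equations into a matrix system V a = ℓ, where row i of V is v_i (expressed in the standard basis). Since V is invertible (lower-triangular with 1s on the diagonal, up to permutation), solve by back-substitution:
  V =
[[-1, -1, 1, 0],
 [1, 1, 0, 0],
 [1, 0, 0, 0],
 [1, -1, 1, 1]]
  V a = (0, 1, 3, 8)
Solving gives a = (3, -2, 1, 2).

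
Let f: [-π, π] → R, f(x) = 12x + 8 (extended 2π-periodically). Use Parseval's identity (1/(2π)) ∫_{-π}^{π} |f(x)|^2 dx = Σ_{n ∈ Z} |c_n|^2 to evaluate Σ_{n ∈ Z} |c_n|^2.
Σ |c_n|^2 = 48π^2 + 64

Expand and integrate term by term over [-π, π]:
  ∫ (12x)^2 dx = 144·(2π^3/3); ∫ 2·12·(8)·x dx = 0 (odd integrand); ∫ 8^2 dx = 64·2π.
So (1/(2π)) ∫_{-π}^{π} (12x + 8)^2 dx = 144π^2/3 + 64 = 48π^2 + 64.
Parseval ⇒ Σ |c_n|^2 = 48π^2 + 64.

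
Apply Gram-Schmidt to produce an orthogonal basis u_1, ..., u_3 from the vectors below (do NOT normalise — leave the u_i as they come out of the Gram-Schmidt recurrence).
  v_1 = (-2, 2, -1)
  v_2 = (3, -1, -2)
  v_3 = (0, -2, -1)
Orthogonal basis:
  u_1 = (-2, 2, -1)
  u_2 = (5/3, 1/3, -8/3)
  u_3 = (-1, -7/5, -4/5)

Apply the Gram-Schmidt recurrence
  u_1 = v_1
  u_i = v_i − Σ_{j<i} ((v_i · u_j) / (u_j · u_j)) · u_j.

Step by step this gives:
  u_1 = (-2, 2, -1)
  u_2 = (5/3, 1/3, -8/3)
  u_3 = (-1, -7/5, -4/5)

Orthogonality check:
  u_2 · u_1 = 0 (should be 0)
  u_3 · u_1 = 0 (should be 0)
  u_3 · u_2 = 0 (should be 0)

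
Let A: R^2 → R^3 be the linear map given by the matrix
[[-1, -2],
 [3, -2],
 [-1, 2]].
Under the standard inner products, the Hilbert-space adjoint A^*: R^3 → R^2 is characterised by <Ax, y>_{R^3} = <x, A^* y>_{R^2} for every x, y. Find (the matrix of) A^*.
A^* = A^T =
[[-1, 3, -1],
 [-2, -2, 2]]

For real matrices with standard dot products, the defining identity <Ax, y> = <x, A^* y> gives (Ax)^T y = x^T (A^*) y, i.e. x^T A^T y = x^T (A^*) y. Since this holds for all x, y, we must have A^* = A^T. Therefore
A^* =
[[-1, 3, -1],
 [-2, -2, 2]].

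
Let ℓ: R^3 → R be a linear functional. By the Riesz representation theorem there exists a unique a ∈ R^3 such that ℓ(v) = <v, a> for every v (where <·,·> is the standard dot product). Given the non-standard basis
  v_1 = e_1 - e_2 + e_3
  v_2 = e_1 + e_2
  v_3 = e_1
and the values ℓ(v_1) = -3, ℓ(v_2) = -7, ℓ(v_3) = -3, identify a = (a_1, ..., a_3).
a = (-3, -4, -4)

Write a = (a_1, ..., a_3) in the standard basis. For each basis vector v_i, ℓ(v_i) = <v_i, a> is a linear equation in the a_j's. Collect the n equations into a matrix system V a = ℓ, where row i of V is v_i (expressed in the standard basis). Since V is invertible (lower-triangular with 1s on the diagonal, up to permutation), solve by back-substitution:
  V =
[[1, -1, 1],
 [1, 1, 0],
 [1, 0, 0]]
  V a = (-3, -7, -3)
Solving gives a = (-3, -4, -4).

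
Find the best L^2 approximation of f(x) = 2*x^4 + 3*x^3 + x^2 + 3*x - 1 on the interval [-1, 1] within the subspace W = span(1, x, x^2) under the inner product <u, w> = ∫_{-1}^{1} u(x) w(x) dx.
g(x) = 19*x^2/7 + 24*x/5 - 41/35

The best approximation g ∈ W is the orthogonal projection of f onto W. Writing g = a_0 + a_1 x + a_2 x^2, the coefficients solve the normal equations G · a = b where
  G_{ij} = <φ_i, φ_j> and b_i = <f, φ_i>, with φ_0 = 1, φ_1 = x, φ_2 = x^2.
G =
  [2, 0, 2/3]
  [0, 2/3, 0]
  [2/3, 0, 2/5],
b = (-8/15, 16/5, 32/105).
Solving gives a_0 = -41/35, a_1 = 24/5, a_2 = 19/7, so
  g(x) = 19*x^2/7 + 24*x/5 - 41/35.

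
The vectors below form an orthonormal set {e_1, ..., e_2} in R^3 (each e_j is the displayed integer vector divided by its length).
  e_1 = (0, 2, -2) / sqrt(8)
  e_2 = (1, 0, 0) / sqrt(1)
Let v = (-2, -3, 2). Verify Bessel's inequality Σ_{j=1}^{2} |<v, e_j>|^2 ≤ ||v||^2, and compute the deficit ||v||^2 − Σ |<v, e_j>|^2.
Σ |<v, e_j>|^2 = 33/2; ||v||^2 = 17; deficit = 1/2

Write each e_j = u_j / sqrt(<u_j, u_j>) where u_j is the displayed integer vector. Then <v, e_j> = <v, u_j> / sqrt(<u_j, u_j>), so |<v, e_j>|^2 = <v, u_j>^2 / <u_j, u_j>.
Coefficients: <v, e_1> = -10/sqrt(8), <v, e_2> = -2/sqrt(1).
Square and sum: Σ |<v, e_j>|^2 = 33/2.
Compute ||v||^2 = v·v = 17.
Deficit = 17 − 33/2 = 1/2 ≥ 0, confirming Bessel's inequality. (The deficit equals ||v − Σ <v,e_j> e_j||^2, the squared distance from v to span{e_j}.)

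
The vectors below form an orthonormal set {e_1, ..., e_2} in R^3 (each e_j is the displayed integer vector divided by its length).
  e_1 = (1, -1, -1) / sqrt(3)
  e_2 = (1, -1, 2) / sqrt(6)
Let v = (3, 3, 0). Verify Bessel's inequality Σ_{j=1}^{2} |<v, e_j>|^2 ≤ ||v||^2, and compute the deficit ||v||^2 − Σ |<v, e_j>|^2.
Σ |<v, e_j>|^2 = 0; ||v||^2 = 18; deficit = 18

Write each e_j = u_j / sqrt(<u_j, u_j>) where u_j is the displayed integer vector. Then <v, e_j> = <v, u_j> / sqrt(<u_j, u_j>), so |<v, e_j>|^2 = <v, u_j>^2 / <u_j, u_j>.
Coefficients: <v, e_1> = 0/sqrt(3), <v, e_2> = 0/sqrt(6).
Square and sum: Σ |<v, e_j>|^2 = 0.
Compute ||v||^2 = v·v = 18.
Deficit = 18 − 0 = 18 ≥ 0, confirming Bessel's inequality. (The deficit equals ||v − Σ <v,e_j> e_j||^2, the squared distance from v to span{e_j}.)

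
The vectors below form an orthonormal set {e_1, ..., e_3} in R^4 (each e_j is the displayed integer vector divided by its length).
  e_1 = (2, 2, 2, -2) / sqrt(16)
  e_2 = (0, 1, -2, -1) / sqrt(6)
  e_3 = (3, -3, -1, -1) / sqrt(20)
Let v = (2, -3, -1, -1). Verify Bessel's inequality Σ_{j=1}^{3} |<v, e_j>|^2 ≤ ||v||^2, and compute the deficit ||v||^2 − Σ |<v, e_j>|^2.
Σ |<v, e_j>|^2 = 147/10; ||v||^2 = 15; deficit = 3/10

Write each e_j = u_j / sqrt(<u_j, u_j>) where u_j is the displayed integer vector. Then <v, e_j> = <v, u_j> / sqrt(<u_j, u_j>), so |<v, e_j>|^2 = <v, u_j>^2 / <u_j, u_j>.
Coefficients: <v, e_1> = -2/sqrt(16), <v, e_2> = 0/sqrt(6), <v, e_3> = 17/sqrt(20).
Square and sum: Σ |<v, e_j>|^2 = 147/10.
Compute ||v||^2 = v·v = 15.
Deficit = 15 − 147/10 = 3/10 ≥ 0, confirming Bessel's inequality. (The deficit equals ||v − Σ <v,e_j> e_j||^2, the squared distance from v to span{e_j}.)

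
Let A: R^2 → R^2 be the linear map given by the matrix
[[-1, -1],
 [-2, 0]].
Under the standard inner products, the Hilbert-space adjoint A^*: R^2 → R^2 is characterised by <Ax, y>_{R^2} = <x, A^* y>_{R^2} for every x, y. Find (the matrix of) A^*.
A^* = A^T =
[[-1, -2],
 [-1, 0]]

For real matrices with standard dot products, the defining identity <Ax, y> = <x, A^* y> gives (Ax)^T y = x^T (A^*) y, i.e. x^T A^T y = x^T (A^*) y. Since this holds for all x, y, we must have A^* = A^T. Therefore
A^* =
[[-1, -2],
 [-1, 0]].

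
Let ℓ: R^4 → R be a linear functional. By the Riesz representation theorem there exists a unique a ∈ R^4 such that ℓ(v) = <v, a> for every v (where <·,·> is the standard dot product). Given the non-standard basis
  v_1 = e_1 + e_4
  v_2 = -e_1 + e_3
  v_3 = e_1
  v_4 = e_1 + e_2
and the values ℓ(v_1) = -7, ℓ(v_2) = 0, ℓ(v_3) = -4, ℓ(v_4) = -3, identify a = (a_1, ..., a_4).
a = (-4, 1, -4, -3)

Write a = (a_1, ..., a_4) in the standard basis. For each basis vector v_i, ℓ(v_i) = <v_i, a> is a linear equation in the a_j's. Collect the n equations into a matrix system V a = ℓ, where row i of V is v_i (expressed in the standard basis). Since V is invertible (lower-triangular with 1s on the diagonal, up to permutation), solve by back-substitution:
  V =
[[1, 0, 0, 1],
 [-1, 0, 1, 0],
 [1, 0, 0, 0],
 [1, 1, 0, 0]]
  V a = (-7, 0, -4, -3)
Solving gives a = (-4, 1, -4, -3).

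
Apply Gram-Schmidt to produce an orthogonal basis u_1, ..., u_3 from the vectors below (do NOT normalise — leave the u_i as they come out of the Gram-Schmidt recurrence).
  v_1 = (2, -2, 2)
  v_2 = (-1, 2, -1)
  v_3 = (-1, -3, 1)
Orthogonal basis:
  u_1 = (2, -2, 2)
  u_2 = (1/3, 2/3, 1/3)
  u_3 = (-1, 0, 1)

Apply the Gram-Schmidt recurrence
  u_1 = v_1
  u_i = v_i − Σ_{j<i} ((v_i · u_j) / (u_j · u_j)) · u_j.

Step by step this gives:
  u_1 = (2, -2, 2)
  u_2 = (1/3, 2/3, 1/3)
  u_3 = (-1, 0, 1)

Orthogonality check:
  u_2 · u_1 = 0 (should be 0)
  u_3 · u_1 = 0 (should be 0)
  u_3 · u_2 = 0 (should be 0)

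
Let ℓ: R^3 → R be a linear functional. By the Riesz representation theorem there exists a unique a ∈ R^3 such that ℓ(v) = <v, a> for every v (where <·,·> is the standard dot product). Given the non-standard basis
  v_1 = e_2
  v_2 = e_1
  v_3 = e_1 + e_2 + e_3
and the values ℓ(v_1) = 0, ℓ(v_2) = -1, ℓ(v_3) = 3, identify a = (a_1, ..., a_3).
a = (-1, 0, 4)

Write a = (a_1, ..., a_3) in the standard basis. For each basis vector v_i, ℓ(v_i) = <v_i, a> is a linear equation in the a_j's. Collect the n equations into a matrix system V a = ℓ, where row i of V is v_i (expressed in the standard basis). Since V is invertible (lower-triangular with 1s on the diagonal, up to permutation), solve by back-substitution:
  V =
[[0, 1, 0],
 [1, 0, 0],
 [1, 1, 1]]
  V a = (0, -1, 3)
Solving gives a = (-1, 0, 4).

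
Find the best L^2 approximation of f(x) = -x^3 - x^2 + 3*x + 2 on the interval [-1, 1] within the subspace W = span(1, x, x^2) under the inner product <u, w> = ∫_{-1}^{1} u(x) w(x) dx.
g(x) = -x^2 + 12*x/5 + 2

The best approximation g ∈ W is the orthogonal projection of f onto W. Writing g = a_0 + a_1 x + a_2 x^2, the coefficients solve the normal equations G · a = b where
  G_{ij} = <φ_i, φ_j> and b_i = <f, φ_i>, with φ_0 = 1, φ_1 = x, φ_2 = x^2.
G =
  [2, 0, 2/3]
  [0, 2/3, 0]
  [2/3, 0, 2/5],
b = (10/3, 8/5, 14/15).
Solving gives a_0 = 2, a_1 = 12/5, a_2 = -1, so
  g(x) = -x^2 + 12*x/5 + 2.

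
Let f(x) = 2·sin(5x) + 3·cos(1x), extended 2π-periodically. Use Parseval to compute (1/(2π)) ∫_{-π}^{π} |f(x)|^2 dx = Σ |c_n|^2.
Σ |c_n|^2 = 13/2

Expand |f|^2 and use orthogonality of {sin(nx), cos(mx)} on [-π, π]:
  ∫_{-π}^{π} sin(nx)^2 dx = π, ∫ cos(mx)^2 dx = π, and cross terms integrate to 0.
So ∫_{-π}^{π} f(x)^2 dx = 2^2 · π + 3^2 · π = (4 + 9)π.
Divide by 2π: (4 + 9)/2 = 13/2.
By Parseval, this equals Σ |c_n|^2.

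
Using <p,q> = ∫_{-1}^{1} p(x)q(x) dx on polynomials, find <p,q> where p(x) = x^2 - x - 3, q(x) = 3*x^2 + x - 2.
<p,q> = 26/5

Expand the product: p(x)·q(x) = 3*x^4 - 2*x^3 - 12*x^2 - x + 6.
∫_{-1}^{1} of each monomial x^k gives [2/(k+1) if k even, 0 if k odd]. Integrating term-by-term (or equivalently evaluating the antiderivative F(x) = 3*x^5/5 - x^4/2 - 4*x^3 - x^2/2 + 6*x at the endpoints):
  F(1) − F(−1) = 8/5 − (-18/5) = 26/5.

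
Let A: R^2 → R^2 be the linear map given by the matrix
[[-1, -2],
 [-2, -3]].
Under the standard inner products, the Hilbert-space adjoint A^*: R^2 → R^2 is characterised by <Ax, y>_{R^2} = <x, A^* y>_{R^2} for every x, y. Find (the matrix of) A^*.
A^* = A^T =
[[-1, -2],
 [-2, -3]]

For real matrices with standard dot products, the defining identity <Ax, y> = <x, A^* y> gives (Ax)^T y = x^T (A^*) y, i.e. x^T A^T y = x^T (A^*) y. Since this holds for all x, y, we must have A^* = A^T. Therefore
A^* =
[[-1, -2],
 [-2, -3]].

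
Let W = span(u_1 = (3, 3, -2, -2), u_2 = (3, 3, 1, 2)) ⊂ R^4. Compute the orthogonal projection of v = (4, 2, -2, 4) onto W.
proj_W(v) = (735/227, 735/227, 194/227, 422/227)

Set up U = [u_1 | ... | u_2] ∈ R^(4×2). The projector onto W = col(U) is P = U (U^T U)^(-1) U^T.
Compute U^T U =
  [26, 12]
  [12, 23],
and U^T v = (14, 24).
Solve U^T U · c = U^T v for the coefficients: c = (17/227, 228/227). The projection is proj_W(v) = U c.
Check: (v - proj_W(v)) · u_1 = 0  (should be 0).
Check: (v - proj_W(v)) · u_2 = 0  (should be 0).
Result: proj_W(v) = (735/227, 735/227, 194/227, 422/227).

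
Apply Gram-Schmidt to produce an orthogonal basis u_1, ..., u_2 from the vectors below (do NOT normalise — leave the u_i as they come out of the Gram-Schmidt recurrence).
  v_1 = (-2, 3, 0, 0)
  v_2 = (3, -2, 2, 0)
Orthogonal basis:
  u_1 = (-2, 3, 0, 0)
  u_2 = (15/13, 10/13, 2, 0)

Apply the Gram-Schmidt recurrence
  u_1 = v_1
  u_i = v_i − Σ_{j<i} ((v_i · u_j) / (u_j · u_j)) · u_j.

Step by step this gives:
  u_1 = (-2, 3, 0, 0)
  u_2 = (15/13, 10/13, 2, 0)

Orthogonality check:
  u_2 · u_1 = 0 (should be 0)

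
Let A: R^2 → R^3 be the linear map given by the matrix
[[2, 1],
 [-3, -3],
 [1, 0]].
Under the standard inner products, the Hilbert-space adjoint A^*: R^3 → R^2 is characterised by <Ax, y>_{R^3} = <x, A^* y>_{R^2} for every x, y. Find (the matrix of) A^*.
A^* = A^T =
[[2, -3, 1],
 [1, -3, 0]]

For real matrices with standard dot products, the defining identity <Ax, y> = <x, A^* y> gives (Ax)^T y = x^T (A^*) y, i.e. x^T A^T y = x^T (A^*) y. Since this holds for all x, y, we must have A^* = A^T. Therefore
A^* =
[[2, -3, 1],
 [1, -3, 0]].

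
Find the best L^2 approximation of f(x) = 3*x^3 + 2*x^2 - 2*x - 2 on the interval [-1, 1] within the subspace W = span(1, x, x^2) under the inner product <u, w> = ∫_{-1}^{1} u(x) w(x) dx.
g(x) = 2*x^2 - x/5 - 2

The best approximation g ∈ W is the orthogonal projection of f onto W. Writing g = a_0 + a_1 x + a_2 x^2, the coefficients solve the normal equations G · a = b where
  G_{ij} = <φ_i, φ_j> and b_i = <f, φ_i>, with φ_0 = 1, φ_1 = x, φ_2 = x^2.
G =
  [2, 0, 2/3]
  [0, 2/3, 0]
  [2/3, 0, 2/5],
b = (-8/3, -2/15, -8/15).
Solving gives a_0 = -2, a_1 = -1/5, a_2 = 2, so
  g(x) = 2*x^2 - x/5 - 2.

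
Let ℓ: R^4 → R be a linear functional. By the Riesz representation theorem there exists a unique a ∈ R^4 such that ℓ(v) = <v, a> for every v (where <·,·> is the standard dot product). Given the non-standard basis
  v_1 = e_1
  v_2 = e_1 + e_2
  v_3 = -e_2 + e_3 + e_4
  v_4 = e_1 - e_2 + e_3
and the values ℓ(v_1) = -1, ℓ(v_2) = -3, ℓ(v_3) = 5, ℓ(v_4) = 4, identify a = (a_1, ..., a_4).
a = (-1, -2, 3, 0)

Write a = (a_1, ..., a_4) in the standard basis. For each basis vector v_i, ℓ(v_i) = <v_i, a> is a linear equation in the a_j's. Collect the n equations into a matrix system V a = ℓ, where row i of V is v_i (expressed in the standard basis). Since V is invertible (lower-triangular with 1s on the diagonal, up to permutation), solve by back-substitution:
  V =
[[1, 0, 0, 0],
 [1, 1, 0, 0],
 [0, -1, 1, 1],
 [1, -1, 1, 0]]
  V a = (-1, -3, 5, 4)
Solving gives a = (-1, -2, 3, 0).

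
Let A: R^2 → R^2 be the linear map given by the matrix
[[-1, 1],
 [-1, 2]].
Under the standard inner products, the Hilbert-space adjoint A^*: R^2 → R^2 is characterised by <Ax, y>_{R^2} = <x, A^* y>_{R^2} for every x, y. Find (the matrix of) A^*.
A^* = A^T =
[[-1, -1],
 [1, 2]]

For real matrices with standard dot products, the defining identity <Ax, y> = <x, A^* y> gives (Ax)^T y = x^T (A^*) y, i.e. x^T A^T y = x^T (A^*) y. Since this holds for all x, y, we must have A^* = A^T. Therefore
A^* =
[[-1, -1],
 [1, 2]].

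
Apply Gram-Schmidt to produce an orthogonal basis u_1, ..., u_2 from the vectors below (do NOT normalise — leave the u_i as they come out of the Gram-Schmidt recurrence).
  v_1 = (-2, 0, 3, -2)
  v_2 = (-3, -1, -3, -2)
Orthogonal basis:
  u_1 = (-2, 0, 3, -2)
  u_2 = (-49/17, -1, -54/17, -32/17)

Apply the Gram-Schmidt recurrence
  u_1 = v_1
  u_i = v_i − Σ_{j<i} ((v_i · u_j) / (u_j · u_j)) · u_j.

Step by step this gives:
  u_1 = (-2, 0, 3, -2)
  u_2 = (-49/17, -1, -54/17, -32/17)

Orthogonality check:
  u_2 · u_1 = 0 (should be 0)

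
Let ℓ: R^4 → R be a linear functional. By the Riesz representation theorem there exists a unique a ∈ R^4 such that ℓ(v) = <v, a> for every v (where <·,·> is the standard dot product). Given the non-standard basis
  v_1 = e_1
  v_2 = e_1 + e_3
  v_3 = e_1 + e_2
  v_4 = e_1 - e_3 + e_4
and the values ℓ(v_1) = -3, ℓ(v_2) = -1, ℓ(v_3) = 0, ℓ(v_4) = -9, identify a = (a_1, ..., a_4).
a = (-3, 3, 2, -4)

Write a = (a_1, ..., a_4) in the standard basis. For each basis vector v_i, ℓ(v_i) = <v_i, a> is a linear equation in the a_j's. Collect the n equations into a matrix system V a = ℓ, where row i of V is v_i (expressed in the standard basis). Since V is invertible (lower-triangular with 1s on the diagonal, up to permutation), solve by back-substitution:
  V =
[[1, 0, 0, 0],
 [1, 0, 1, 0],
 [1, 1, 0, 0],
 [1, 0, -1, 1]]
  V a = (-3, -1, 0, -9)
Solving gives a = (-3, 3, 2, -4).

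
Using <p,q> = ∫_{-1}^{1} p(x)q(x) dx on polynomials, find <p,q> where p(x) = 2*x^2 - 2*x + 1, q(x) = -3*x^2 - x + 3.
<p,q> = 104/15

Expand the product: p(x)·q(x) = -6*x^4 + 4*x^3 + 5*x^2 - 7*x + 3.
∫_{-1}^{1} of each monomial x^k gives [2/(k+1) if k even, 0 if k odd]. Integrating term-by-term (or equivalently evaluating the antiderivative F(x) = -6*x^5/5 + x^4 + 5*x^3/3 - 7*x^2/2 + 3*x at the endpoints):
  F(1) − F(−1) = 29/30 − (-179/30) = 104/15.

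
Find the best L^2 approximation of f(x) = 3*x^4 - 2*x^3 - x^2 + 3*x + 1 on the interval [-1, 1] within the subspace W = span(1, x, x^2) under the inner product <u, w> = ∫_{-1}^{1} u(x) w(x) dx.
g(x) = 11*x^2/7 + 9*x/5 + 26/35

The best approximation g ∈ W is the orthogonal projection of f onto W. Writing g = a_0 + a_1 x + a_2 x^2, the coefficients solve the normal equations G · a = b where
  G_{ij} = <φ_i, φ_j> and b_i = <f, φ_i>, with φ_0 = 1, φ_1 = x, φ_2 = x^2.
G =
  [2, 0, 2/3]
  [0, 2/3, 0]
  [2/3, 0, 2/5],
b = (38/15, 6/5, 118/105).
Solving gives a_0 = 26/35, a_1 = 9/5, a_2 = 11/7, so
  g(x) = 11*x^2/7 + 9*x/5 + 26/35.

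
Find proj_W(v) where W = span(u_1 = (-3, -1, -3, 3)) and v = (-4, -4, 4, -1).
proj_W(v) = (-3/28, -1/28, -3/28, 3/28)

Set up U = [u_1 | ... | u_1] ∈ R^(4×1). The projector onto W = col(U) is P = U (U^T U)^(-1) U^T.
Compute U^T U =
  [28],
and U^T v = (1).
Solve U^T U · c = U^T v for the coefficients: c = (1/28). The projection is proj_W(v) = U c.
Check: (v - proj_W(v)) · u_1 = 0  (should be 0).
Result: proj_W(v) = (-3/28, -1/28, -3/28, 3/28).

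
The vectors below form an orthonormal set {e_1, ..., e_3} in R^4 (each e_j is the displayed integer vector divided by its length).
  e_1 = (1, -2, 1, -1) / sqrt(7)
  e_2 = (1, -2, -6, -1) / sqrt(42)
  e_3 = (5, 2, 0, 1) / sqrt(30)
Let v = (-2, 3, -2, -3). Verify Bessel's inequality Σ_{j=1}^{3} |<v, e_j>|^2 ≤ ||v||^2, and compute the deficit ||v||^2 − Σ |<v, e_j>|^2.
Σ |<v, e_j>|^2 = 49/5; ||v||^2 = 26; deficit = 81/5

Write each e_j = u_j / sqrt(<u_j, u_j>) where u_j is the displayed integer vector. Then <v, e_j> = <v, u_j> / sqrt(<u_j, u_j>), so |<v, e_j>|^2 = <v, u_j>^2 / <u_j, u_j>.
Coefficients: <v, e_1> = -7/sqrt(7), <v, e_2> = 7/sqrt(42), <v, e_3> = -7/sqrt(30).
Square and sum: Σ |<v, e_j>|^2 = 49/5.
Compute ||v||^2 = v·v = 26.
Deficit = 26 − 49/5 = 81/5 ≥ 0, confirming Bessel's inequality. (The deficit equals ||v − Σ <v,e_j> e_j||^2, the squared distance from v to span{e_j}.)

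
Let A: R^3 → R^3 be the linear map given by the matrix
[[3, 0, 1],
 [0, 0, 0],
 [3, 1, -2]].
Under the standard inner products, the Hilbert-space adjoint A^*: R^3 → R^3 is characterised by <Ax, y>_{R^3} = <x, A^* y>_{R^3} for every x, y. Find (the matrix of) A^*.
A^* = A^T =
[[3, 0, 3],
 [0, 0, 1],
 [1, 0, -2]]

For real matrices with standard dot products, the defining identity <Ax, y> = <x, A^* y> gives (Ax)^T y = x^T (A^*) y, i.e. x^T A^T y = x^T (A^*) y. Since this holds for all x, y, we must have A^* = A^T. Therefore
A^* =
[[3, 0, 3],
 [0, 0, 1],
 [1, 0, -2]].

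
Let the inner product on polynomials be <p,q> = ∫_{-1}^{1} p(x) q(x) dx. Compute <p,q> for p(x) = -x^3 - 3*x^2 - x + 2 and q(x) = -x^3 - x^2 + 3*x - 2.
<p,q> = -698/105

Expand the product: p(x)·q(x) = x^6 + 4*x^5 + x^4 - 8*x^3 + x^2 + 8*x - 4.
∫_{-1}^{1} of each monomial x^k gives [2/(k+1) if k even, 0 if k odd]. Integrating term-by-term (or equivalently evaluating the antiderivative F(x) = x^7/7 + 2*x^6/3 + x^5/5 - 2*x^4 + x^3/3 + 4*x^2 - 4*x at the endpoints):
  F(1) − F(−1) = -23/35 − (629/105) = -698/105.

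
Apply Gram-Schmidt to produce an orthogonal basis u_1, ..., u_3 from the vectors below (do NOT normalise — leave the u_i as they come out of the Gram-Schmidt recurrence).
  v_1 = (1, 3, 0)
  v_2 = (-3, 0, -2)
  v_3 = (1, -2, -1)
Orthogonal basis:
  u_1 = (1, 3, 0)
  u_2 = (-27/10, 9/10, -2)
  u_3 = (114/121, -38/121, -171/121)

Apply the Gram-Schmidt recurrence
  u_1 = v_1
  u_i = v_i − Σ_{j<i} ((v_i · u_j) / (u_j · u_j)) · u_j.

Step by step this gives:
  u_1 = (1, 3, 0)
  u_2 = (-27/10, 9/10, -2)
  u_3 = (114/121, -38/121, -171/121)

Orthogonality check:
  u_2 · u_1 = 0 (should be 0)
  u_3 · u_1 = 0 (should be 0)
  u_3 · u_2 = 0 (should be 0)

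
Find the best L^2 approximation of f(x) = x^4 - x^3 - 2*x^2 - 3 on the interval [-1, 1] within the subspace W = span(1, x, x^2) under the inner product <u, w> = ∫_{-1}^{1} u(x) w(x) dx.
g(x) = -8*x^2/7 - 3*x/5 - 108/35

The best approximation g ∈ W is the orthogonal projection of f onto W. Writing g = a_0 + a_1 x + a_2 x^2, the coefficients solve the normal equations G · a = b where
  G_{ij} = <φ_i, φ_j> and b_i = <f, φ_i>, with φ_0 = 1, φ_1 = x, φ_2 = x^2.
G =
  [2, 0, 2/3]
  [0, 2/3, 0]
  [2/3, 0, 2/5],
b = (-104/15, -2/5, -88/35).
Solving gives a_0 = -108/35, a_1 = -3/5, a_2 = -8/7, so
  g(x) = -8*x^2/7 - 3*x/5 - 108/35.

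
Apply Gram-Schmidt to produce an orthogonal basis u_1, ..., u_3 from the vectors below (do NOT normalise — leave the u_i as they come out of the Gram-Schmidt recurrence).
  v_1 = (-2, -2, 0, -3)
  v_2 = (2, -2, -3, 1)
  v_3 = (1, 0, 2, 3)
Orthogonal basis:
  u_1 = (-2, -2, 0, -3)
  u_2 = (28/17, -40/17, -3, 8/17)
  u_3 = (-5/297, -502/297, 148/99, 338/297)

Apply the Gram-Schmidt recurrence
  u_1 = v_1
  u_i = v_i − Σ_{j<i} ((v_i · u_j) / (u_j · u_j)) · u_j.

Step by step this gives:
  u_1 = (-2, -2, 0, -3)
  u_2 = (28/17, -40/17, -3, 8/17)
  u_3 = (-5/297, -502/297, 148/99, 338/297)

Orthogonality check:
  u_2 · u_1 = 0 (should be 0)
  u_3 · u_1 = 0 (should be 0)
  u_3 · u_2 = 0 (should be 0)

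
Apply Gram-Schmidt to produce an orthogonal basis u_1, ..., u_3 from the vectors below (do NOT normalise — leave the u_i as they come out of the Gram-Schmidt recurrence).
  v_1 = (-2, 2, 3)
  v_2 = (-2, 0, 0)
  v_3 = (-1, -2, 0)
Orthogonal basis:
  u_1 = (-2, 2, 3)
  u_2 = (-26/17, -8/17, -12/17)
  u_3 = (0, -18/13, 12/13)

Apply the Gram-Schmidt recurrence
  u_1 = v_1
  u_i = v_i − Σ_{j<i} ((v_i · u_j) / (u_j · u_j)) · u_j.

Step by step this gives:
  u_1 = (-2, 2, 3)
  u_2 = (-26/17, -8/17, -12/17)
  u_3 = (0, -18/13, 12/13)

Orthogonality check:
  u_2 · u_1 = 0 (should be 0)
  u_3 · u_1 = 0 (should be 0)
  u_3 · u_2 = 0 (should be 0)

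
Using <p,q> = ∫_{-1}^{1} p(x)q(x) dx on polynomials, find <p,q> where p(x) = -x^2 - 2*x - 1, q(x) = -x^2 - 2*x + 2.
<p,q> = -8/5

Expand the product: p(x)·q(x) = x^4 + 4*x^3 + 3*x^2 - 2*x - 2.
∫_{-1}^{1} of each monomial x^k gives [2/(k+1) if k even, 0 if k odd]. Integrating term-by-term (or equivalently evaluating the antiderivative F(x) = x^5/5 + x^4 + x^3 - x^2 - 2*x at the endpoints):
  F(1) − F(−1) = -4/5 − (4/5) = -8/5.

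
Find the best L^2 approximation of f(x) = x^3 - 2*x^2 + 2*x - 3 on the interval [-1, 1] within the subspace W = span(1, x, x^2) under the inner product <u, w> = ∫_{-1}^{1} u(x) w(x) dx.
g(x) = -2*x^2 + 13*x/5 - 3

The best approximation g ∈ W is the orthogonal projection of f onto W. Writing g = a_0 + a_1 x + a_2 x^2, the coefficients solve the normal equations G · a = b where
  G_{ij} = <φ_i, φ_j> and b_i = <f, φ_i>, with φ_0 = 1, φ_1 = x, φ_2 = x^2.
G =
  [2, 0, 2/3]
  [0, 2/3, 0]
  [2/3, 0, 2/5],
b = (-22/3, 26/15, -14/5).
Solving gives a_0 = -3, a_1 = 13/5, a_2 = -2, so
  g(x) = -2*x^2 + 13*x/5 - 3.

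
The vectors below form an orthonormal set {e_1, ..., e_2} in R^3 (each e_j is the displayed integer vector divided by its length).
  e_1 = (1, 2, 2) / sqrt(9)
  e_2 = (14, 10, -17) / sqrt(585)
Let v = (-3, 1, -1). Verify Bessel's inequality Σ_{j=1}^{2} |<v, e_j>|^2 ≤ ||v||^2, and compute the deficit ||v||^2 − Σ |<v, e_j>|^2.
Σ |<v, e_j>|^2 = 18/13; ||v||^2 = 11; deficit = 125/13

Write each e_j = u_j / sqrt(<u_j, u_j>) where u_j is the displayed integer vector. Then <v, e_j> = <v, u_j> / sqrt(<u_j, u_j>), so |<v, e_j>|^2 = <v, u_j>^2 / <u_j, u_j>.
Coefficients: <v, e_1> = -3/sqrt(9), <v, e_2> = -15/sqrt(585).
Square and sum: Σ |<v, e_j>|^2 = 18/13.
Compute ||v||^2 = v·v = 11.
Deficit = 11 − 18/13 = 125/13 ≥ 0, confirming Bessel's inequality. (The deficit equals ||v − Σ <v,e_j> e_j||^2, the squared distance from v to span{e_j}.)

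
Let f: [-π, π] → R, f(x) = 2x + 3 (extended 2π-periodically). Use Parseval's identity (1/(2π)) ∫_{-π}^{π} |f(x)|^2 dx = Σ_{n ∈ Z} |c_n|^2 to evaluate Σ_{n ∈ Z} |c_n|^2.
Σ |c_n|^2 = 4π^2/3 + 9

Expand and integrate term by term over [-π, π]:
  ∫ (2x)^2 dx = 4·(2π^3/3); ∫ 2·2·(3)·x dx = 0 (odd integrand); ∫ 3^2 dx = 9·2π.
So (1/(2π)) ∫_{-π}^{π} (2x + 3)^2 dx = 4π^2/3 + 9 = 4π^2/3 + 9.
Parseval ⇒ Σ |c_n|^2 = 4π^2/3 + 9.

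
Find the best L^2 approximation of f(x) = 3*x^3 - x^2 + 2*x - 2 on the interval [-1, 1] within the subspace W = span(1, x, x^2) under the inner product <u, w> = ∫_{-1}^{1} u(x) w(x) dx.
g(x) = -x^2 + 19*x/5 - 2

The best approximation g ∈ W is the orthogonal projection of f onto W. Writing g = a_0 + a_1 x + a_2 x^2, the coefficients solve the normal equations G · a = b where
  G_{ij} = <φ_i, φ_j> and b_i = <f, φ_i>, with φ_0 = 1, φ_1 = x, φ_2 = x^2.
G =
  [2, 0, 2/3]
  [0, 2/3, 0]
  [2/3, 0, 2/5],
b = (-14/3, 38/15, -26/15).
Solving gives a_0 = -2, a_1 = 19/5, a_2 = -1, so
  g(x) = -x^2 + 19*x/5 - 2.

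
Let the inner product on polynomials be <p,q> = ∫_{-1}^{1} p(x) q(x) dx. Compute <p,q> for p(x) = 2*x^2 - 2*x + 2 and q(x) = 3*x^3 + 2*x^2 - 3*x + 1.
<p,q> = 56/5

Expand the product: p(x)·q(x) = 6*x^5 - 2*x^4 - 4*x^3 + 12*x^2 - 8*x + 2.
∫_{-1}^{1} of each monomial x^k gives [2/(k+1) if k even, 0 if k odd]. Integrating term-by-term (or equivalently evaluating the antiderivative F(x) = x^6 - 2*x^5/5 - x^4 + 4*x^3 - 4*x^2 + 2*x at the endpoints):
  F(1) − F(−1) = 8/5 − (-48/5) = 56/5.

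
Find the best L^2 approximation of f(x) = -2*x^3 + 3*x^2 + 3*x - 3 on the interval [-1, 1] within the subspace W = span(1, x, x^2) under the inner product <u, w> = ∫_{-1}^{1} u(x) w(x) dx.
g(x) = 3*x^2 + 9*x/5 - 3

The best approximation g ∈ W is the orthogonal projection of f onto W. Writing g = a_0 + a_1 x + a_2 x^2, the coefficients solve the normal equations G · a = b where
  G_{ij} = <φ_i, φ_j> and b_i = <f, φ_i>, with φ_0 = 1, φ_1 = x, φ_2 = x^2.
G =
  [2, 0, 2/3]
  [0, 2/3, 0]
  [2/3, 0, 2/5],
b = (-4, 6/5, -4/5).
Solving gives a_0 = -3, a_1 = 9/5, a_2 = 3, so
  g(x) = 3*x^2 + 9*x/5 - 3.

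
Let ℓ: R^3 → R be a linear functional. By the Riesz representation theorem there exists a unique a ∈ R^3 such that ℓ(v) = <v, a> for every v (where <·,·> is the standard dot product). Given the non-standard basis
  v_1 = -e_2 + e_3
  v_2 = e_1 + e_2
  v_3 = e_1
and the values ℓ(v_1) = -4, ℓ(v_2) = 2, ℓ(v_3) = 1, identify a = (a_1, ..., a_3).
a = (1, 1, -3)

Write a = (a_1, ..., a_3) in the standard basis. For each basis vector v_i, ℓ(v_i) = <v_i, a> is a linear equation in the a_j's. Collect the n equations into a matrix system V a = ℓ, where row i of V is v_i (expressed in the standard basis). Since V is invertible (lower-triangular with 1s on the diagonal, up to permutation), solve by back-substitution:
  V =
[[0, -1, 1],
 [1, 1, 0],
 [1, 0, 0]]
  V a = (-4, 2, 1)
Solving gives a = (1, 1, -3).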